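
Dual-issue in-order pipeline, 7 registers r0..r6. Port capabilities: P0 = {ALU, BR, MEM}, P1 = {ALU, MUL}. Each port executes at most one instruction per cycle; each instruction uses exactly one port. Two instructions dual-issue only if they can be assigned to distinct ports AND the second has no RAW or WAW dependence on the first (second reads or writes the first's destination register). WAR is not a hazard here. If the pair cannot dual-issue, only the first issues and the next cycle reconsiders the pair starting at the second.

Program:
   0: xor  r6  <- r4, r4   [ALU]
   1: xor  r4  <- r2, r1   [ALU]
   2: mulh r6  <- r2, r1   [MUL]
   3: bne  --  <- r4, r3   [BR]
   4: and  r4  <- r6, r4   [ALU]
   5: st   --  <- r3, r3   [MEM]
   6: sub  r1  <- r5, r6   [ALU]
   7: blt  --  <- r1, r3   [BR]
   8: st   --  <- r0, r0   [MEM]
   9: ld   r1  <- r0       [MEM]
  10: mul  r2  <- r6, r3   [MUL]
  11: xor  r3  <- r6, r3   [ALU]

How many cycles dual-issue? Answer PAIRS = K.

  cy0 -> i0+i1 (xor.ALU xor.ALU) pair
  cy1 -> i2+i3 (mulh.MUL bne.BR) pair
  cy2 -> i4+i5 (and.ALU st.MEM) pair
  cy3 -> i6 (sub.ALU) RAW r1
  cy4 -> i7 (blt.BR) no-port BR/MEM
  cy5 -> i8 (st.MEM) no-port MEM/MEM
  cy6 -> i9+i10 (ld.MEM mul.MUL) pair
  cy7 -> i11 (xor.ALU) tail

PAIRS = 4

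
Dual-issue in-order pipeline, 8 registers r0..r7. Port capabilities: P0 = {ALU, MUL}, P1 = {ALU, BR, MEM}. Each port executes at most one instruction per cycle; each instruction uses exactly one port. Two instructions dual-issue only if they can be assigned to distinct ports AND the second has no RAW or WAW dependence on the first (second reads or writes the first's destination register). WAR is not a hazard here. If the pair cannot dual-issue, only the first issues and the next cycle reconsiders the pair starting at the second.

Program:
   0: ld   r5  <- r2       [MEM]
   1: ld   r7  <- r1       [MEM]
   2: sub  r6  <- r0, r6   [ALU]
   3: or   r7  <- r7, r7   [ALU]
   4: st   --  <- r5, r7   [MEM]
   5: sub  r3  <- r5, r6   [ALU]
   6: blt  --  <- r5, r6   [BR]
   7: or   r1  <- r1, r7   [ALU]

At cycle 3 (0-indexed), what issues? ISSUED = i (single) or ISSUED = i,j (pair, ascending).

ISSUED = 4,5

0. ld.MEM @i0  | no-port MEM/MEM
1. ld.MEM sub.ALU @i1+i2  | pair
2. or.ALU @i3  | RAW r7
3. st.MEM sub.ALU @i4+i5  | pair
4. blt.BR or.ALU @i6+i7  | pair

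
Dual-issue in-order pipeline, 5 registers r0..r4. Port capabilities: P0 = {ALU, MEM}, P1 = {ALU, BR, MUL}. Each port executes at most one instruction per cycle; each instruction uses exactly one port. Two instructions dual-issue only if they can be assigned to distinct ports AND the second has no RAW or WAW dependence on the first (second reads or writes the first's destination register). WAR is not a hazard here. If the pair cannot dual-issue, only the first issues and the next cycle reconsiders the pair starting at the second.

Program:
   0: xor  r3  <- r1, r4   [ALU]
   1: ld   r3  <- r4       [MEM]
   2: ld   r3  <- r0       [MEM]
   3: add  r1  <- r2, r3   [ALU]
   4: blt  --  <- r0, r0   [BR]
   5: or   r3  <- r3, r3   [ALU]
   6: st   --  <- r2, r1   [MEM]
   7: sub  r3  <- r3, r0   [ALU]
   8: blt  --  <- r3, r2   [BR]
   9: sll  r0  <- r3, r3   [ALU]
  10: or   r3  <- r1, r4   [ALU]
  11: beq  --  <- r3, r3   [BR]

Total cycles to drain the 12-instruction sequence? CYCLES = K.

t=0 i0:xor ; WAW r3
t=1 i1:ld ; no-port MEM/MEM
t=2 i2:ld ; RAW r3
t=3 i3&i4:add blt ; pair
t=4 i5&i6:or st ; pair
t=5 i7:sub ; RAW r3
t=6 i8&i9:blt sll ; pair
t=7 i10:or ; RAW r3
t=8 i11:beq ; tail

CYCLES = 9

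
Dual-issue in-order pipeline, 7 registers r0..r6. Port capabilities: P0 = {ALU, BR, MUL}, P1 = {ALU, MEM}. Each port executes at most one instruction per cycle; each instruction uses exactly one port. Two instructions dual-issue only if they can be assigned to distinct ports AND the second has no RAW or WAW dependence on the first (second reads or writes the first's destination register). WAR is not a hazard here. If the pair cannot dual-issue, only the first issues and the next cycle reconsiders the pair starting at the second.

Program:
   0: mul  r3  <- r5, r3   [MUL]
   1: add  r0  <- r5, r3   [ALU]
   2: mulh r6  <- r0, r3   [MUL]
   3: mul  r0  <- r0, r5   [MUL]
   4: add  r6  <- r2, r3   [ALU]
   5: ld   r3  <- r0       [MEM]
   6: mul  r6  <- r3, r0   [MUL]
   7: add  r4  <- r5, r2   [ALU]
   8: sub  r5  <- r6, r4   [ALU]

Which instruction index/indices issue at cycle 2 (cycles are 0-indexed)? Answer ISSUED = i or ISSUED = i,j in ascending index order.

ISSUED = 2

  cy0 -> i0 (mul.MUL) RAW r3
  cy1 -> i1 (add.ALU) RAW r0
  cy2 -> i2 (mulh.MUL) no-port MUL/MUL
  cy3 -> i3,i4 (mul.MUL;add.ALU) dual
  cy4 -> i5 (ld.MEM) RAW r3
  cy5 -> i6,i7 (mul.MUL;add.ALU) dual
  cy6 -> i8 (sub.ALU) tail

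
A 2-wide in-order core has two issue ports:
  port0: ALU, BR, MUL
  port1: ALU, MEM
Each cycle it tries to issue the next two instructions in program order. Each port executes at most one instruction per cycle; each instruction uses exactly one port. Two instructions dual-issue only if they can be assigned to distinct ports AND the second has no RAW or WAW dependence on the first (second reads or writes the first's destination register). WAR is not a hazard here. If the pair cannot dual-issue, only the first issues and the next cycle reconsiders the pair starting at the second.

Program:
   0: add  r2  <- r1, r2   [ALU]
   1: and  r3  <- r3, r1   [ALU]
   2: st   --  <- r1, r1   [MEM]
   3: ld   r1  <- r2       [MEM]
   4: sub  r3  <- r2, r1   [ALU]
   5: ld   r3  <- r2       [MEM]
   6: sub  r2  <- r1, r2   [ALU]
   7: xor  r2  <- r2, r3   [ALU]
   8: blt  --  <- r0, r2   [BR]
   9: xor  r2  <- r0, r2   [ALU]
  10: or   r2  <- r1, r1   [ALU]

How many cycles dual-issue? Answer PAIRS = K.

PAIRS = 3

[0] i0/i1  add.ALU;and.ALU  -- 2-wide
[1] i2  st.MEM  -- no-port MEM/MEM
[2] i3  ld.MEM  -- RAW r1
[3] i4  sub.ALU  -- WAW r3
[4] i5/i6  ld.MEM;sub.ALU  -- 2-wide
[5] i7  xor.ALU  -- RAW r2
[6] i8/i9  blt.BR;xor.ALU  -- 2-wide
[7] i10  or.ALU  -- tail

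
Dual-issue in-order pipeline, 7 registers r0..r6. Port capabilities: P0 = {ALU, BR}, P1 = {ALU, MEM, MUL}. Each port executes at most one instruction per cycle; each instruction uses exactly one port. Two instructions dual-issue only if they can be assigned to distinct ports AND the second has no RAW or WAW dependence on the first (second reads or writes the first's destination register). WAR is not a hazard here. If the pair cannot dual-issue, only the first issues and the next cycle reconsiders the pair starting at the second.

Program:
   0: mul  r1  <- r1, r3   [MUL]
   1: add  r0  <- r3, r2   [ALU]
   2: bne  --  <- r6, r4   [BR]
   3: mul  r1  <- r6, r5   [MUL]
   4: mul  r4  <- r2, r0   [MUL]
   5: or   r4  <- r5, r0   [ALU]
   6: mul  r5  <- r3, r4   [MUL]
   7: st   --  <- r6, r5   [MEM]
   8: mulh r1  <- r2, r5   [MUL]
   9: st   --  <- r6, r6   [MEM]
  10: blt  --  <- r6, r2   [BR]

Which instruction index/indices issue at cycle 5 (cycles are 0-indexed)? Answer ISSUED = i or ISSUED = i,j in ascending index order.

#0 head=0: mul.MUL;add.ALU i0,i1 2-wide
#1 head=2: bne.BR;mul.MUL i2,i3 2-wide
#2 head=4: mul.MUL i4 WAW r4
#3 head=5: or.ALU i5 RAW r4
#4 head=6: mul.MUL i6 no-port MUL/MEM
#5 head=7: st.MEM i7 no-port MEM/MUL
#6 head=8: mulh.MUL i8 no-port MUL/MEM
#7 head=9: st.MEM;blt.BR i9,i10 2-wide

ISSUED = 7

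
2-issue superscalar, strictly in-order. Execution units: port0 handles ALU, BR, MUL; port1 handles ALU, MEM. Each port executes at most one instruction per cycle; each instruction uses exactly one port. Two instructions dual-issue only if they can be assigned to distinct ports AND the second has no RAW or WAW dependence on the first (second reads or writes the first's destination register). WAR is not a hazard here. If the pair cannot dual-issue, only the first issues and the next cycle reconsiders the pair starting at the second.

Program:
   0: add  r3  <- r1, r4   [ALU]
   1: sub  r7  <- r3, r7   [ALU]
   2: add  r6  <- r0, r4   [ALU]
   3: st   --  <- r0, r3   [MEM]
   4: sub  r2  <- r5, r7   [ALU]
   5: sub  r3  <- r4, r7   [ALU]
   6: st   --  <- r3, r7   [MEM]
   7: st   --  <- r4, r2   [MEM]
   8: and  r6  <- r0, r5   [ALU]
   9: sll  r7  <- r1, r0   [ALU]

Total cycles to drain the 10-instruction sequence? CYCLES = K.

  cy0 -> i0 (add.ALU) RAW r3
  cy1 -> i1+i2 (sub.ALU;add.ALU) 2-wide
  cy2 -> i3+i4 (st.MEM;sub.ALU) 2-wide
  cy3 -> i5 (sub.ALU) RAW r3
  cy4 -> i6 (st.MEM) no-port MEM/MEM
  cy5 -> i7+i8 (st.MEM;and.ALU) 2-wide
  cy6 -> i9 (sll.ALU) tail

CYCLES = 7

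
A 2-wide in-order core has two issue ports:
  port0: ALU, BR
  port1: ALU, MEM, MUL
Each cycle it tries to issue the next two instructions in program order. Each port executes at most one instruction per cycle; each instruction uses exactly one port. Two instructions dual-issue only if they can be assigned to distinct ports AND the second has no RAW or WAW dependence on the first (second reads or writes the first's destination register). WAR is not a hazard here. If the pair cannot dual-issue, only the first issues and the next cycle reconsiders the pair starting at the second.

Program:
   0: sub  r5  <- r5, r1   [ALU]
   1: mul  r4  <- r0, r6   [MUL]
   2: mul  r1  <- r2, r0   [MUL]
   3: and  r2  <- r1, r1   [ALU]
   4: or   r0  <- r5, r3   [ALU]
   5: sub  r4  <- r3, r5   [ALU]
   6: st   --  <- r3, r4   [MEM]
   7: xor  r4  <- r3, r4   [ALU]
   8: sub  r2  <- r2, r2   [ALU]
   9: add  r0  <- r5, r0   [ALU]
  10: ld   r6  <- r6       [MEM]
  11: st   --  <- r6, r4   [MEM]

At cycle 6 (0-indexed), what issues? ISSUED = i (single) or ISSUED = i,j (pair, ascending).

ISSUED = 10

c0: i0+i1 sub/mul  2-wide
c1: i2 mul  RAW r1
c2: i3+i4 and/or  2-wide
c3: i5 sub  RAW r4
c4: i6+i7 st/xor  2-wide
c5: i8+i9 sub/add  2-wide
c6: i10 ld  no-port MEM/MEM
c7: i11 st  tail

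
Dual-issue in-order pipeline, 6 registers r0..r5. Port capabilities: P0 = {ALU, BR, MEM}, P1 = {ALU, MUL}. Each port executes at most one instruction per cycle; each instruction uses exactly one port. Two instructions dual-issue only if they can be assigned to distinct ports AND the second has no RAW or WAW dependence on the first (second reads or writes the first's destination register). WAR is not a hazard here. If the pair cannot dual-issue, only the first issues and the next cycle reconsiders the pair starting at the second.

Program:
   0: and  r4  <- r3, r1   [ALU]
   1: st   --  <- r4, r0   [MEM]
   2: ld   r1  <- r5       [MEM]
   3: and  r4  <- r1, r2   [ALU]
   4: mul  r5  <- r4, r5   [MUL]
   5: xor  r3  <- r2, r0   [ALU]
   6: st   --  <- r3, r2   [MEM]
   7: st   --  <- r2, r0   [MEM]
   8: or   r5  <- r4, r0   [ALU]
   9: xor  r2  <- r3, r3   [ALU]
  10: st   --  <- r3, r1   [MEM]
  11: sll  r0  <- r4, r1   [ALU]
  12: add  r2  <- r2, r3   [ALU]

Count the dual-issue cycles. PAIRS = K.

PAIRS = 4

[0] i0  and  -- RAW r4
[1] i1  st  -- no-port MEM/MEM
[2] i2  ld  -- RAW r1
[3] i3  and  -- RAW r4
[4] i4,i5  mul;xor  -- dual
[5] i6  st  -- no-port MEM/MEM
[6] i7,i8  st;or  -- dual
[7] i9,i10  xor;st  -- dual
[8] i11,i12  sll;add  -- dual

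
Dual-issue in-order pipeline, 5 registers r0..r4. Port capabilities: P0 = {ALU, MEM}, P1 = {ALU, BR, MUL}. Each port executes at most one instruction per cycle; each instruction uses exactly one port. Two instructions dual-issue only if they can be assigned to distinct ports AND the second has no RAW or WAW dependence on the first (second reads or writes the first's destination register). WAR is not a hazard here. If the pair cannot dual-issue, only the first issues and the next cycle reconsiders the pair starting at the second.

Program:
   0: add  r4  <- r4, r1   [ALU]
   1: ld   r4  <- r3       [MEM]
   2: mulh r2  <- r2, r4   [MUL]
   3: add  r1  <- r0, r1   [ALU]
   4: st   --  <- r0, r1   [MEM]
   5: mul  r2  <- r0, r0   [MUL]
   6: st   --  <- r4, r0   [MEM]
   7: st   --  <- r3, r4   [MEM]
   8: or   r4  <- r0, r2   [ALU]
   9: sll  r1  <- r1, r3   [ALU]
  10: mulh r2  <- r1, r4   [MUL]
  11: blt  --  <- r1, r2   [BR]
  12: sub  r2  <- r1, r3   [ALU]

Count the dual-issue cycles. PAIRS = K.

PAIRS = 4

  cy0 -> i0 (add.ALU) WAW r4
  cy1 -> i1 (ld.MEM) RAW r4
  cy2 -> i2/i3 (mulh.MUL+add.ALU) pair
  cy3 -> i4/i5 (st.MEM+mul.MUL) pair
  cy4 -> i6 (st.MEM) no-port MEM/MEM
  cy5 -> i7/i8 (st.MEM+or.ALU) pair
  cy6 -> i9 (sll.ALU) RAW r1
  cy7 -> i10 (mulh.MUL) no-port MUL/BR
  cy8 -> i11/i12 (blt.BR+sub.ALU) pair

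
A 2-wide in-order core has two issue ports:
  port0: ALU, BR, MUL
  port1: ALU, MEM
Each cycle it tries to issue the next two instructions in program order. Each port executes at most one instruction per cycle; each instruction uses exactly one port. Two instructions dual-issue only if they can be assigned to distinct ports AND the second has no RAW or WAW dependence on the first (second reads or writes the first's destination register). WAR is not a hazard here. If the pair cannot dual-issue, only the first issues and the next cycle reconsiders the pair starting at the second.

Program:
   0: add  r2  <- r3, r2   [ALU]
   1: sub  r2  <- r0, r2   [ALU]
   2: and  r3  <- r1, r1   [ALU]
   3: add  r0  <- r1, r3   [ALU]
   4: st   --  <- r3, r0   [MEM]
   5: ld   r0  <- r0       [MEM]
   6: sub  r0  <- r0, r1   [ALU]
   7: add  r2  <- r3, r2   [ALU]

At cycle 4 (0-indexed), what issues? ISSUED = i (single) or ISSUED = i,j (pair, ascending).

ISSUED = 5

c0: i0 add  RAW+WAW r2
c1: i1&i2 sub;and  pair
c2: i3 add  RAW r0
c3: i4 st  no-port MEM/MEM
c4: i5 ld  RAW+WAW r0
c5: i6&i7 sub;add  pair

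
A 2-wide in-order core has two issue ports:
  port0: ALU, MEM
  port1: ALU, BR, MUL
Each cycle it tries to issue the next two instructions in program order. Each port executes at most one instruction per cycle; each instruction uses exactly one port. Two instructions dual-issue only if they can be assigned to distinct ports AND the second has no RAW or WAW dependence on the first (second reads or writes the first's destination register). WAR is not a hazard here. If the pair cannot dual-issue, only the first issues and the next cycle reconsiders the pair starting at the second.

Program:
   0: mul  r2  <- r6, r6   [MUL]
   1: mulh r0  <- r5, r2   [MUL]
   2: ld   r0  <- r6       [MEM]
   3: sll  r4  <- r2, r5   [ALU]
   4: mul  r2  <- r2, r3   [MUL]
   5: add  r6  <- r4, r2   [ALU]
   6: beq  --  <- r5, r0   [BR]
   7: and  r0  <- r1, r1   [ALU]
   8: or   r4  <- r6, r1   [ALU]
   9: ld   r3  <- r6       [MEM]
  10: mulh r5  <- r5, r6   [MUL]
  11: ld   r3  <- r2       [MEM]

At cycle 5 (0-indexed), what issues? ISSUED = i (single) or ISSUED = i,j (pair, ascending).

#0 head=0: mul.MUL i0 no-port MUL/MUL
#1 head=1: mulh.MUL i1 WAW r0
#2 head=2: ld.MEM+sll.ALU i2,i3 pair
#3 head=4: mul.MUL i4 RAW r2
#4 head=5: add.ALU+beq.BR i5,i6 pair
#5 head=7: and.ALU+or.ALU i7,i8 pair
#6 head=9: ld.MEM+mulh.MUL i9,i10 pair
#7 head=11: ld.MEM i11 tail

ISSUED = 7,8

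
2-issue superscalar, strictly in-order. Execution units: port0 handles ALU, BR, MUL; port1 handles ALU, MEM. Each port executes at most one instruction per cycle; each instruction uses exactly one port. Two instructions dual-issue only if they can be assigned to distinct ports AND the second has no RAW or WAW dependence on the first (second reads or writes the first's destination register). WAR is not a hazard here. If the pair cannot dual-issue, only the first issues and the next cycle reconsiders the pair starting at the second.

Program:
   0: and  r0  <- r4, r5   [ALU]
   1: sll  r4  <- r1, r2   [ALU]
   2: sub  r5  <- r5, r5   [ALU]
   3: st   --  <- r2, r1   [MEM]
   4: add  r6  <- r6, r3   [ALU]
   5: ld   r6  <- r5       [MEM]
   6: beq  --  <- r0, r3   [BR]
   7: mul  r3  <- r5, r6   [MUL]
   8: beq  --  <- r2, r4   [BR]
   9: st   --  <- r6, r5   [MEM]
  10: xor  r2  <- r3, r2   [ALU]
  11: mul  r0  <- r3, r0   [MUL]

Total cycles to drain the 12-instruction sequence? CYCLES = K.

#0 head=0: and/sll i0,i1 2-wide
#1 head=2: sub/st i2,i3 2-wide
#2 head=4: add i4 WAW r6
#3 head=5: ld/beq i5,i6 2-wide
#4 head=7: mul i7 no-port MUL/BR
#5 head=8: beq/st i8,i9 2-wide
#6 head=10: xor/mul i10,i11 2-wide

CYCLES = 7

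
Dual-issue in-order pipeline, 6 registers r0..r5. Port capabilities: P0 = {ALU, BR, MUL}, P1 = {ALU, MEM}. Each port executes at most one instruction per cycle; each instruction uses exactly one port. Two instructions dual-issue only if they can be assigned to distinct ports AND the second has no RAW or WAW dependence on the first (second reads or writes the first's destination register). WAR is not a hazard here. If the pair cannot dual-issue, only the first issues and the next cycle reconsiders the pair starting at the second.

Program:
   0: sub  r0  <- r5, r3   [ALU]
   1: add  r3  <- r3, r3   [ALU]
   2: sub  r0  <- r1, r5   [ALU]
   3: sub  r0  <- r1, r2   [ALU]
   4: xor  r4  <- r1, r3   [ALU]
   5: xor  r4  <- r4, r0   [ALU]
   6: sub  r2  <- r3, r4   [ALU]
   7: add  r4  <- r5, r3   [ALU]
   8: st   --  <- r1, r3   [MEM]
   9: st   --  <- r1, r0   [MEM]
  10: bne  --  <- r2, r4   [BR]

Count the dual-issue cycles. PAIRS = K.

c0: i0+i1 sub.ALU add.ALU  2-wide
c1: i2 sub.ALU  WAW r0
c2: i3+i4 sub.ALU xor.ALU  2-wide
c3: i5 xor.ALU  RAW r4
c4: i6+i7 sub.ALU add.ALU  2-wide
c5: i8 st.MEM  no-port MEM/MEM
c6: i9+i10 st.MEM bne.BR  2-wide

PAIRS = 4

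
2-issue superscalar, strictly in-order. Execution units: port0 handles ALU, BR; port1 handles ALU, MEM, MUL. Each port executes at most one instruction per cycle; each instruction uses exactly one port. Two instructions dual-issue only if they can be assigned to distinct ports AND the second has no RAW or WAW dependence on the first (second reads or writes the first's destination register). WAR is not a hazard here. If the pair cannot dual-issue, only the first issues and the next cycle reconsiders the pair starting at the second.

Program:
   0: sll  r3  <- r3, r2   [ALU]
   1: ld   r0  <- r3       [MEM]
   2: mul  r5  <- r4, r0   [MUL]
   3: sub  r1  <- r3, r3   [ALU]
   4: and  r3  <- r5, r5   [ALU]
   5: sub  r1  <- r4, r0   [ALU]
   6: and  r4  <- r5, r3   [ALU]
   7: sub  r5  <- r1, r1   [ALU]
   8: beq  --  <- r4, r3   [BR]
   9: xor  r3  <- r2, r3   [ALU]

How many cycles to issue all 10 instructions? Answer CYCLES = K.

[0] i0  sll.ALU  -- RAW r3
[1] i1  ld.MEM  -- no-port MEM/MUL
[2] i2/i3  mul.MUL sub.ALU  -- 2-wide
[3] i4/i5  and.ALU sub.ALU  -- 2-wide
[4] i6/i7  and.ALU sub.ALU  -- 2-wide
[5] i8/i9  beq.BR xor.ALU  -- 2-wide

CYCLES = 6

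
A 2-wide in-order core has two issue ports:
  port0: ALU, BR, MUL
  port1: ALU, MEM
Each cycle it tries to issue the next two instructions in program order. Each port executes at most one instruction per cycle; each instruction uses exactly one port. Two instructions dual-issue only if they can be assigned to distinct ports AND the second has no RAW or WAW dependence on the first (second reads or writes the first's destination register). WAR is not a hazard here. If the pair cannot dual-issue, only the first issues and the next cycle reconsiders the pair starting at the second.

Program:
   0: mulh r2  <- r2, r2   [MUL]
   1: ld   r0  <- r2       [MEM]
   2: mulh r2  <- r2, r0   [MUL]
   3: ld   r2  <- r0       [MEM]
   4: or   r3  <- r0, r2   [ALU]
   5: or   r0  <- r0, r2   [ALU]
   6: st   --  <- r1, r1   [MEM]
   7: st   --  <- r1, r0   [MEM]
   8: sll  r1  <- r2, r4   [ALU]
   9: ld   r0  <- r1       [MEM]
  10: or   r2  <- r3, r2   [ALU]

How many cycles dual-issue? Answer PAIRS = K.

#0 head=0: mulh i0 RAW r2
#1 head=1: ld i1 RAW r0
#2 head=2: mulh i2 WAW r2
#3 head=3: ld i3 RAW r2
#4 head=4: or/or i4&i5 2-wide
#5 head=6: st i6 no-port MEM/MEM
#6 head=7: st/sll i7&i8 2-wide
#7 head=9: ld/or i9&i10 2-wide

PAIRS = 3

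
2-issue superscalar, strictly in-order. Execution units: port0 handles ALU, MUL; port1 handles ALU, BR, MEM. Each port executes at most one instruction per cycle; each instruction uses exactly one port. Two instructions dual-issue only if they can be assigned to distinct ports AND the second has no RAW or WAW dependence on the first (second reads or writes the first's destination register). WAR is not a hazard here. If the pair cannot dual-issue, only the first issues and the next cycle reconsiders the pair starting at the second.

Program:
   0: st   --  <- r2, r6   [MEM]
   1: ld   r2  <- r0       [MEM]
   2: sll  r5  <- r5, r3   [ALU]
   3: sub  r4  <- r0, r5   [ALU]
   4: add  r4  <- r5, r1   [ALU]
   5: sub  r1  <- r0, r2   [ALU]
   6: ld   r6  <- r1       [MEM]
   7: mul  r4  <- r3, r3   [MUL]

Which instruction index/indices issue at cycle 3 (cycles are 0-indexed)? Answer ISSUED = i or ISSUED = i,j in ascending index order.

#0 head=0: st.MEM i0 no-port MEM/MEM
#1 head=1: ld.MEM+sll.ALU i1+i2 2-wide
#2 head=3: sub.ALU i3 WAW r4
#3 head=4: add.ALU+sub.ALU i4+i5 2-wide
#4 head=6: ld.MEM+mul.MUL i6+i7 2-wide

ISSUED = 4,5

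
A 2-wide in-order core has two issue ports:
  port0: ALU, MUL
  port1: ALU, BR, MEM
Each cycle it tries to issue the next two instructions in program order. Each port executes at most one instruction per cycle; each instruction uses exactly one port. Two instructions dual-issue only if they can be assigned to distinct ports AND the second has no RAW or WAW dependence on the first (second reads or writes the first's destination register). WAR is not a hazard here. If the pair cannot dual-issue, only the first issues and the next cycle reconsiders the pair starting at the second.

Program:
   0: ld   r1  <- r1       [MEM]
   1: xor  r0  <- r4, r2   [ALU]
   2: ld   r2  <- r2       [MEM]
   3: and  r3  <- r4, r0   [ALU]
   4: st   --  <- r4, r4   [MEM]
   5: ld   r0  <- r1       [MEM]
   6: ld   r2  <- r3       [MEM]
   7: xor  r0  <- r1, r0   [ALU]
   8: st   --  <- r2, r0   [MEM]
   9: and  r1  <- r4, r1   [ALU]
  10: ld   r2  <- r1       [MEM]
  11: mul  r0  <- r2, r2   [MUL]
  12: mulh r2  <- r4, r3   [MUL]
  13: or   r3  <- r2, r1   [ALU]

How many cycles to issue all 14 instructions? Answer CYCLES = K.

t=0 i0+i1:ld;xor ; dual
t=1 i2+i3:ld;and ; dual
t=2 i4:st ; no-port MEM/MEM
t=3 i5:ld ; no-port MEM/MEM
t=4 i6+i7:ld;xor ; dual
t=5 i8+i9:st;and ; dual
t=6 i10:ld ; RAW r2
t=7 i11:mul ; no-port MUL/MUL
t=8 i12:mulh ; RAW r2
t=9 i13:or ; tail

CYCLES = 10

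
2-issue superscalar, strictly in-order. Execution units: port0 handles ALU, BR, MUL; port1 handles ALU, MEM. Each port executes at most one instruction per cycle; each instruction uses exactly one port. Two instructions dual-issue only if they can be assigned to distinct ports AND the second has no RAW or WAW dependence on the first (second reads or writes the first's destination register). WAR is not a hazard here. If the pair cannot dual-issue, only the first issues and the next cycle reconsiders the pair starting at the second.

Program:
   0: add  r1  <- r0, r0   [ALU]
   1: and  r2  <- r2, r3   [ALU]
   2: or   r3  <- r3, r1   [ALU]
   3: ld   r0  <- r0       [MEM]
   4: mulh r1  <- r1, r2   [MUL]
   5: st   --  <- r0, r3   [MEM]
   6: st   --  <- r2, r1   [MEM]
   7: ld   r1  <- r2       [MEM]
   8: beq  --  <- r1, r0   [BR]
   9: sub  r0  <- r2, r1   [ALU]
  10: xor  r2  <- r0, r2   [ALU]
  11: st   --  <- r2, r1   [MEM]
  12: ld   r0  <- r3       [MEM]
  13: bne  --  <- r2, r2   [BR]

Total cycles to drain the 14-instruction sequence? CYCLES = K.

  cy0 -> i0&i1 (add.ALU;and.ALU) 2-wide
  cy1 -> i2&i3 (or.ALU;ld.MEM) 2-wide
  cy2 -> i4&i5 (mulh.MUL;st.MEM) 2-wide
  cy3 -> i6 (st.MEM) no-port MEM/MEM
  cy4 -> i7 (ld.MEM) RAW r1
  cy5 -> i8&i9 (beq.BR;sub.ALU) 2-wide
  cy6 -> i10 (xor.ALU) RAW r2
  cy7 -> i11 (st.MEM) no-port MEM/MEM
  cy8 -> i12&i13 (ld.MEM;bne.BR) 2-wide

CYCLES = 9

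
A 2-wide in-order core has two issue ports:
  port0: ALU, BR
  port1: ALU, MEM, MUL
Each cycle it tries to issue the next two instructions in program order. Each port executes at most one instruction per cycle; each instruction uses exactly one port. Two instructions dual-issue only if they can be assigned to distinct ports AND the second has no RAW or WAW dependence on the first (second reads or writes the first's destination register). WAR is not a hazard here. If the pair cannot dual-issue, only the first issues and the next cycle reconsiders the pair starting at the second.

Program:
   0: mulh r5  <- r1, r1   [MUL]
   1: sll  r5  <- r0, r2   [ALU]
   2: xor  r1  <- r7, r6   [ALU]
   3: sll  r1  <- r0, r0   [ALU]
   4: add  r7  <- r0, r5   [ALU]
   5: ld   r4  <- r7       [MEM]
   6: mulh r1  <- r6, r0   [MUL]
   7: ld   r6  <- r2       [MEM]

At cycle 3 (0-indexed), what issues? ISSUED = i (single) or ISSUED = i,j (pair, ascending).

ISSUED = 5

#0 head=0: mulh.MUL i0 WAW r5
#1 head=1: sll.ALU+xor.ALU i1+i2 pair
#2 head=3: sll.ALU+add.ALU i3+i4 pair
#3 head=5: ld.MEM i5 no-port MEM/MUL
#4 head=6: mulh.MUL i6 no-port MUL/MEM
#5 head=7: ld.MEM i7 tail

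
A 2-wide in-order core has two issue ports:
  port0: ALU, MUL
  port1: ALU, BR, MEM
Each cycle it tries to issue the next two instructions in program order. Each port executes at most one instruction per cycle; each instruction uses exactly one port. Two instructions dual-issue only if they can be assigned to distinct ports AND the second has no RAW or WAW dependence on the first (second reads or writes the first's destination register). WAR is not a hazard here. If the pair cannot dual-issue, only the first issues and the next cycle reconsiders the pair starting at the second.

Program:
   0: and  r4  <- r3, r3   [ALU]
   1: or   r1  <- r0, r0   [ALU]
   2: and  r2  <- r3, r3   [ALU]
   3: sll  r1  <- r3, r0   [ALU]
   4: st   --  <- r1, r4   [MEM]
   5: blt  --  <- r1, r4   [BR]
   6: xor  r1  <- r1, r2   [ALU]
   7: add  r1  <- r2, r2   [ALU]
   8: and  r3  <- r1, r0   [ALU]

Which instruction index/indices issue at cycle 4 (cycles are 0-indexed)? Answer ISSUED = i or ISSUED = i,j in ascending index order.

[0] i0/i1  and or  -- dual
[1] i2/i3  and sll  -- dual
[2] i4  st  -- no-port MEM/BR
[3] i5/i6  blt xor  -- dual
[4] i7  add  -- RAW r1
[5] i8  and  -- tail

ISSUED = 7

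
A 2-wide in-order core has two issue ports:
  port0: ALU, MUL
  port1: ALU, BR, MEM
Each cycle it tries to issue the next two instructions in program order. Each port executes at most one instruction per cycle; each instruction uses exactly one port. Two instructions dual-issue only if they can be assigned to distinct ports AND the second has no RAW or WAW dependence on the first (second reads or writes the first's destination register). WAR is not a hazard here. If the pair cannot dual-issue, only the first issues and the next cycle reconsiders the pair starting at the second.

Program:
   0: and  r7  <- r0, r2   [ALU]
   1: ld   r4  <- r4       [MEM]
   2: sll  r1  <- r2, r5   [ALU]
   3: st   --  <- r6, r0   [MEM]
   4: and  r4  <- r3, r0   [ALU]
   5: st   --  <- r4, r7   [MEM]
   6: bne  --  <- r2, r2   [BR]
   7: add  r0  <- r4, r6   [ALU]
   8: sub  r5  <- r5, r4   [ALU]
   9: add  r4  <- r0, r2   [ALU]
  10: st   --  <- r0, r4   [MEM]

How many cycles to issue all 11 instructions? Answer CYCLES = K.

#0 head=0: and ld i0/i1 pair
#1 head=2: sll st i2/i3 pair
#2 head=4: and i4 RAW r4
#3 head=5: st i5 no-port MEM/BR
#4 head=6: bne add i6/i7 pair
#5 head=8: sub add i8/i9 pair
#6 head=10: st i10 tail

CYCLES = 7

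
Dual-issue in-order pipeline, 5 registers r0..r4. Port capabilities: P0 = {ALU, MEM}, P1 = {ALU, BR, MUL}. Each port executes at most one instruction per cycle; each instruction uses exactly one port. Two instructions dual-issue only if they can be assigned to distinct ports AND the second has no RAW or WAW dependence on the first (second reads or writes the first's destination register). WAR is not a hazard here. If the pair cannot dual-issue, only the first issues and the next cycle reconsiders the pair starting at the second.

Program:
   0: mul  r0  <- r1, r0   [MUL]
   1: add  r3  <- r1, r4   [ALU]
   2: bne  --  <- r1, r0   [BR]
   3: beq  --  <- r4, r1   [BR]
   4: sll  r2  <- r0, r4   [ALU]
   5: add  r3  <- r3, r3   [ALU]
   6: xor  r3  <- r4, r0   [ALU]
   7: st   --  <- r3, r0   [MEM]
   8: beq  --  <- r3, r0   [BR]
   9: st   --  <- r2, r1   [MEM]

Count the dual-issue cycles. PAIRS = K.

PAIRS = 3

0. mul+add @i0+i1  | 2-wide
1. bne @i2  | no-port BR/BR
2. beq+sll @i3+i4  | 2-wide
3. add @i5  | WAW r3
4. xor @i6  | RAW r3
5. st+beq @i7+i8  | 2-wide
6. st @i9  | tail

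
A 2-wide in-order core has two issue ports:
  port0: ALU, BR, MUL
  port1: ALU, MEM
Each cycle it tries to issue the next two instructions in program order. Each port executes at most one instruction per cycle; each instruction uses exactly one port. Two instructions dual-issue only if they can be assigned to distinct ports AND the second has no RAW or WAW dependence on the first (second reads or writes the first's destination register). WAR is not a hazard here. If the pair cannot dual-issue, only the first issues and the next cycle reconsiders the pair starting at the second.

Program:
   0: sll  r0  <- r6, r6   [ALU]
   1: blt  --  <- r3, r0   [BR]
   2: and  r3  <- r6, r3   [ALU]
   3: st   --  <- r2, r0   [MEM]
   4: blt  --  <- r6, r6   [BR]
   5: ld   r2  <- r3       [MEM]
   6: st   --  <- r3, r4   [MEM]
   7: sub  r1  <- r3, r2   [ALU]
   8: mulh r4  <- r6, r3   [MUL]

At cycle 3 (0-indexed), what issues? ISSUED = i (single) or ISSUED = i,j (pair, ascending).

ISSUED = 5

[0] i0  sll.ALU  -- RAW r0
[1] i1/i2  blt.BR+and.ALU  -- pair
[2] i3/i4  st.MEM+blt.BR  -- pair
[3] i5  ld.MEM  -- no-port MEM/MEM
[4] i6/i7  st.MEM+sub.ALU  -- pair
[5] i8  mulh.MUL  -- tail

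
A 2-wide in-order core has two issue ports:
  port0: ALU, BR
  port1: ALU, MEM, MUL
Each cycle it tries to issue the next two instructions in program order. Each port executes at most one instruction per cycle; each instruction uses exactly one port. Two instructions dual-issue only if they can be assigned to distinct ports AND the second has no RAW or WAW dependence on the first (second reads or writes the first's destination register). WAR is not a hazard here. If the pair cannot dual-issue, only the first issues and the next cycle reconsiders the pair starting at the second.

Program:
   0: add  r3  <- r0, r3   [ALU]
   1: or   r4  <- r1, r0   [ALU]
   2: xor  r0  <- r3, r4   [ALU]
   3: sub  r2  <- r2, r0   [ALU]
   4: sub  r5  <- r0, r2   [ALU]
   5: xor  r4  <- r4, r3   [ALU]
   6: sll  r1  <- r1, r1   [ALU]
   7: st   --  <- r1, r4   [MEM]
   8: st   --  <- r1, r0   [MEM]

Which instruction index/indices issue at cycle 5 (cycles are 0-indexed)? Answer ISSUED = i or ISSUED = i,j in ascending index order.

ISSUED = 7

0. add.ALU/or.ALU @i0&i1  | 2-wide
1. xor.ALU @i2  | RAW r0
2. sub.ALU @i3  | RAW r2
3. sub.ALU/xor.ALU @i4&i5  | 2-wide
4. sll.ALU @i6  | RAW r1
5. st.MEM @i7  | no-port MEM/MEM
6. st.MEM @i8  | tail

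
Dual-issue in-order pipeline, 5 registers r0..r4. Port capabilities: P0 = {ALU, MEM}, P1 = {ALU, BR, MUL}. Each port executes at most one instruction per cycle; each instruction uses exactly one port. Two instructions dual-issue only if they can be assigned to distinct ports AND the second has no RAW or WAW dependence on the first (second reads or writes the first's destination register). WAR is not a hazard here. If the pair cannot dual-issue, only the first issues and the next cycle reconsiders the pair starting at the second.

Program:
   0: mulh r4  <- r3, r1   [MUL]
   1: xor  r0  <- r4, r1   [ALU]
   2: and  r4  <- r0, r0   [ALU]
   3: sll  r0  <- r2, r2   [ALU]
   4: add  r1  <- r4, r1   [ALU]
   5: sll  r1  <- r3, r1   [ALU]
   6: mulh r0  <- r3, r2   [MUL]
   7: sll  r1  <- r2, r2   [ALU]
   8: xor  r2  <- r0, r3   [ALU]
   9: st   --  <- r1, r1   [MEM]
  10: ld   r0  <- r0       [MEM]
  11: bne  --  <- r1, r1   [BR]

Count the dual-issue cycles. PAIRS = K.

0. mulh.MUL @i0  | RAW r4
1. xor.ALU @i1  | RAW r0
2. and.ALU;sll.ALU @i2+i3  | 2-wide
3. add.ALU @i4  | RAW+WAW r1
4. sll.ALU;mulh.MUL @i5+i6  | 2-wide
5. sll.ALU;xor.ALU @i7+i8  | 2-wide
6. st.MEM @i9  | no-port MEM/MEM
7. ld.MEM;bne.BR @i10+i11  | 2-wide

PAIRS = 4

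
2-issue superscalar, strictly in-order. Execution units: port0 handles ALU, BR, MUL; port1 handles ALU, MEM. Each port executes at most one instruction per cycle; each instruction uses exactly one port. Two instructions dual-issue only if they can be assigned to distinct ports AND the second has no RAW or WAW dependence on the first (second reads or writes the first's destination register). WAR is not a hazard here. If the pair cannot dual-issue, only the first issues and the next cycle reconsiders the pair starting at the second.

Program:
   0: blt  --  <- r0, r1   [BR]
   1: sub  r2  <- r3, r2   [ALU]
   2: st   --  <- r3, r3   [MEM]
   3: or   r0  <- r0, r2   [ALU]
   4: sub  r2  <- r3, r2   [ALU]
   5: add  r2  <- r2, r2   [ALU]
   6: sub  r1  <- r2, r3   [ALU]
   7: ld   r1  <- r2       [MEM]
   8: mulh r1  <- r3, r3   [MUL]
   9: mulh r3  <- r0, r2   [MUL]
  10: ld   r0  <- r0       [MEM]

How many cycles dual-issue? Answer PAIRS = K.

c0: i0&i1 blt.BR sub.ALU  dual
c1: i2&i3 st.MEM or.ALU  dual
c2: i4 sub.ALU  RAW+WAW r2
c3: i5 add.ALU  RAW r2
c4: i6 sub.ALU  WAW r1
c5: i7 ld.MEM  WAW r1
c6: i8 mulh.MUL  no-port MUL/MUL
c7: i9&i10 mulh.MUL ld.MEM  dual

PAIRS = 3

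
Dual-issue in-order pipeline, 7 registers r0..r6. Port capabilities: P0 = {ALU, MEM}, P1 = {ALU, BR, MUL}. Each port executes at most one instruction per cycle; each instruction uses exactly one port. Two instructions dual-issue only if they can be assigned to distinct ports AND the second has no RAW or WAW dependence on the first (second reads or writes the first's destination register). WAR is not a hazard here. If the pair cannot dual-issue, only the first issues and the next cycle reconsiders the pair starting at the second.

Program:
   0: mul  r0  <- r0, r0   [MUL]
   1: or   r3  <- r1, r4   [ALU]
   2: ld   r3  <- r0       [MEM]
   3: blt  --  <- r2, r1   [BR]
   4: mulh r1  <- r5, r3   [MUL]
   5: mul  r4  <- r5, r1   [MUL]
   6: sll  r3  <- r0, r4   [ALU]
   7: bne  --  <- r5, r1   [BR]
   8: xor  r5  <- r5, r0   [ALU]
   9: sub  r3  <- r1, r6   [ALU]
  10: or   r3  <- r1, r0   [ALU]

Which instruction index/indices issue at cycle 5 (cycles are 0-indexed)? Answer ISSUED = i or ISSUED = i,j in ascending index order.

t=0 i0&i1:mul.MUL/or.ALU ; 2-wide
t=1 i2&i3:ld.MEM/blt.BR ; 2-wide
t=2 i4:mulh.MUL ; no-port MUL/MUL
t=3 i5:mul.MUL ; RAW r4
t=4 i6&i7:sll.ALU/bne.BR ; 2-wide
t=5 i8&i9:xor.ALU/sub.ALU ; 2-wide
t=6 i10:or.ALU ; tail

ISSUED = 8,9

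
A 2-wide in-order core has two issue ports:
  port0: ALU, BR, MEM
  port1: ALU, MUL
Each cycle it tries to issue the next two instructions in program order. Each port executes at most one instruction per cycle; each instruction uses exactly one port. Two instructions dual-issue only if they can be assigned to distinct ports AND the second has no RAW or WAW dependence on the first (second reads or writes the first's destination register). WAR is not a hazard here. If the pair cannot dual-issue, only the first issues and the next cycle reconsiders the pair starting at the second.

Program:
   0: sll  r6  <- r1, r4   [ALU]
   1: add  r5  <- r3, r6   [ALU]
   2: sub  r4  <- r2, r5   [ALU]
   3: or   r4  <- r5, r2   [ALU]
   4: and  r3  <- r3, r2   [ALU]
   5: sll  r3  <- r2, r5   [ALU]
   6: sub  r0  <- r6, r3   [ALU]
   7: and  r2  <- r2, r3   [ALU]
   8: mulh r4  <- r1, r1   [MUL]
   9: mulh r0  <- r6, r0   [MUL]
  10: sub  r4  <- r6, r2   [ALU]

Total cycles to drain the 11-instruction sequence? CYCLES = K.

CYCLES = 8

[0] i0  sll.ALU  -- RAW r6
[1] i1  add.ALU  -- RAW r5
[2] i2  sub.ALU  -- WAW r4
[3] i3&i4  or.ALU+and.ALU  -- 2-wide
[4] i5  sll.ALU  -- RAW r3
[5] i6&i7  sub.ALU+and.ALU  -- 2-wide
[6] i8  mulh.MUL  -- no-port MUL/MUL
[7] i9&i10  mulh.MUL+sub.ALU  -- 2-wide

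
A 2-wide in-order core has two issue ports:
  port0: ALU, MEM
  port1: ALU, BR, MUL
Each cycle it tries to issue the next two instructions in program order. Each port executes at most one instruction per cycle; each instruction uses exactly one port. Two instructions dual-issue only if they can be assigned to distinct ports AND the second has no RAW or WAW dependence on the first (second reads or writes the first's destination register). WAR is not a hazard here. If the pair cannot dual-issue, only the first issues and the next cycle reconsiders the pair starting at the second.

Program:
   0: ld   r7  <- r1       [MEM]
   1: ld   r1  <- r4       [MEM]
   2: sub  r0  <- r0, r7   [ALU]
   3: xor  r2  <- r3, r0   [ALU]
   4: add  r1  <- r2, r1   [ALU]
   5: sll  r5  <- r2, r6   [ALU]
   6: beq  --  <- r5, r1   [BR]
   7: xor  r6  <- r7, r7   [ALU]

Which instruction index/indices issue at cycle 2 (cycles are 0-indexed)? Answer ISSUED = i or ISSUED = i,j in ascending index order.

ISSUED = 3

0. ld.MEM @i0  | no-port MEM/MEM
1. ld.MEM/sub.ALU @i1/i2  | dual
2. xor.ALU @i3  | RAW r2
3. add.ALU/sll.ALU @i4/i5  | dual
4. beq.BR/xor.ALU @i6/i7  | dual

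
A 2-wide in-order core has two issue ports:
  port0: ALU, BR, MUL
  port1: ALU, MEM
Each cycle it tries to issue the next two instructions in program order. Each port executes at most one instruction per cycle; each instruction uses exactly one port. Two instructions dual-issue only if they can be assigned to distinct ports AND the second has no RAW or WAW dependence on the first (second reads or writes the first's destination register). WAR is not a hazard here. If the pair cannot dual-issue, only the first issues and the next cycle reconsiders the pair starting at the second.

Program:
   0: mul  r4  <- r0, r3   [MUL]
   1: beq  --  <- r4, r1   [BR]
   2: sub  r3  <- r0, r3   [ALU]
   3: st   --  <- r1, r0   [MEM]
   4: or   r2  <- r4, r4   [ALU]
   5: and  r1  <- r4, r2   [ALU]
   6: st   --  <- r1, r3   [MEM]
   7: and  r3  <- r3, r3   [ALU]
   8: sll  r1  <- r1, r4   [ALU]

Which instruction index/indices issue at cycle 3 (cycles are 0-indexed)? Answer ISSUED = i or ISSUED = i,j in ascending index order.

ISSUED = 5

#0 head=0: mul.MUL i0 no-port MUL/BR
#1 head=1: beq.BR+sub.ALU i1,i2 dual
#2 head=3: st.MEM+or.ALU i3,i4 dual
#3 head=5: and.ALU i5 RAW r1
#4 head=6: st.MEM+and.ALU i6,i7 dual
#5 head=8: sll.ALU i8 tail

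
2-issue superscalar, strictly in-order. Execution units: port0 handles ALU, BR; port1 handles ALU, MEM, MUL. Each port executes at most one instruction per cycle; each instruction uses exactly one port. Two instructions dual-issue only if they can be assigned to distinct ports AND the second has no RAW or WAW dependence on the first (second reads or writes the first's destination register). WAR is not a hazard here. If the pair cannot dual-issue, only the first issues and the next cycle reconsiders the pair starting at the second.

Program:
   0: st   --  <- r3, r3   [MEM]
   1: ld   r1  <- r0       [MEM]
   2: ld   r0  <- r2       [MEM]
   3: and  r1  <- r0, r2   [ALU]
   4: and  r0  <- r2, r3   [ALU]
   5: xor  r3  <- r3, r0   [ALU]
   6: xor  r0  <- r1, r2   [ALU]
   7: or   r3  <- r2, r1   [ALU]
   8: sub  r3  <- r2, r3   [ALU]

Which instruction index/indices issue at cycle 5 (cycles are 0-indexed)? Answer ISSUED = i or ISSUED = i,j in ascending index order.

ISSUED = 7

  cy0 -> i0 (st) no-port MEM/MEM
  cy1 -> i1 (ld) no-port MEM/MEM
  cy2 -> i2 (ld) RAW r0
  cy3 -> i3,i4 (and and) pair
  cy4 -> i5,i6 (xor xor) pair
  cy5 -> i7 (or) RAW+WAW r3
  cy6 -> i8 (sub) tail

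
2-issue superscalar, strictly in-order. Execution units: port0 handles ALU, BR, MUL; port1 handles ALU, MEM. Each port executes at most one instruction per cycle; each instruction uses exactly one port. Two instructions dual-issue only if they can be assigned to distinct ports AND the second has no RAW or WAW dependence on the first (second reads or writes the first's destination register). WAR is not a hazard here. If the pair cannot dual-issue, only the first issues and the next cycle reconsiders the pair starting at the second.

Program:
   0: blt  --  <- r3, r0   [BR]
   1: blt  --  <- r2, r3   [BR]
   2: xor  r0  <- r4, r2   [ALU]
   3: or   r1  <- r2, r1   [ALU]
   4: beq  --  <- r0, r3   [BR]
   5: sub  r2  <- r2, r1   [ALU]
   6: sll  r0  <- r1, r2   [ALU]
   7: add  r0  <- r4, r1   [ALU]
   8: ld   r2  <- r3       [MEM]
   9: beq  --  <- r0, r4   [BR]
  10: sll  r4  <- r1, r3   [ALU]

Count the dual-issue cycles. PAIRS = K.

PAIRS = 4

#0 head=0: blt i0 no-port BR/BR
#1 head=1: blt+xor i1&i2 pair
#2 head=3: or+beq i3&i4 pair
#3 head=5: sub i5 RAW r2
#4 head=6: sll i6 WAW r0
#5 head=7: add+ld i7&i8 pair
#6 head=9: beq+sll i9&i10 pair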